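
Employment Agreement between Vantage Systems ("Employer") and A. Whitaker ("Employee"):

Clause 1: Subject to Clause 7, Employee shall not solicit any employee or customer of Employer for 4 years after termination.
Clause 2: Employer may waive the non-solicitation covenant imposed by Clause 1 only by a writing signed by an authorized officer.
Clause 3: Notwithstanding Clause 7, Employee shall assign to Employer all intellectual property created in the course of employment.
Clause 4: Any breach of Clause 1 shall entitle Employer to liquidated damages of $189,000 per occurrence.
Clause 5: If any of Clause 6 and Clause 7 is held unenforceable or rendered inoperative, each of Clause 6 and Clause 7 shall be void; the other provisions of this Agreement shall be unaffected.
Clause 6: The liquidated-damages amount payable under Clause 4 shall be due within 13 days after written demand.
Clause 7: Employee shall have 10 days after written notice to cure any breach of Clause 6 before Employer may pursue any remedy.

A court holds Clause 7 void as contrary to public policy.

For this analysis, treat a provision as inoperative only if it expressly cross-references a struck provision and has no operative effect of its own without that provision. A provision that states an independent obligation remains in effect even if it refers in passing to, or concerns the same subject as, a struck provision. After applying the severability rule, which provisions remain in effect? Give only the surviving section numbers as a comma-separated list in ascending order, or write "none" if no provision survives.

Clause 7 is struck. Although Clause 1 refers to Clause 7, its operative terms do not depend on Clause 7, so it remains in effect. Clause 3 mentions Clause 7 but its own obligation stands independently of Clause 7, so Clause 3 is not affected. No other provision's operative terms depend on Clause 7. Clause 5 declares Clause 6 and Clause 7 mutually dependent; since one of them has fallen, all of them are of no effect. That brings down Clause 6 as well. The remainder continues in force under Clause 5. The provisions still in force are Clause 1, Clause 2, Clause 3, Clause 4, and Clause 5.

1, 2, 3, 4, 5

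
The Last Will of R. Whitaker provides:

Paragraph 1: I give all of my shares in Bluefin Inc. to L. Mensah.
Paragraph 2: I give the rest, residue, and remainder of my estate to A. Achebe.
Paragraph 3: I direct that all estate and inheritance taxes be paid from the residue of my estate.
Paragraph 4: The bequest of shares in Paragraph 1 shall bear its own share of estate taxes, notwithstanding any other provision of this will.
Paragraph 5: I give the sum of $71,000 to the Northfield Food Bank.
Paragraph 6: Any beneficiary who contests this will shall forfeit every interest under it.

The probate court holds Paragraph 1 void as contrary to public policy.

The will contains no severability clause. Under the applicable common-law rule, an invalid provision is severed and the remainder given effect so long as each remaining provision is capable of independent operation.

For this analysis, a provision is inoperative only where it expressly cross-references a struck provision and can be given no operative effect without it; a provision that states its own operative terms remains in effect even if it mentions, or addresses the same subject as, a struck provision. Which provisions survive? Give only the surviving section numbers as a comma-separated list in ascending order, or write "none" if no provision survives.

2, 3, 5, 6

Paragraph 1 is struck. Paragraph 4 operates only by reference to Paragraph 1, so it falls with Paragraph 1. With no severability clause, the stated default rule severs what cannot stand and enforces each remaining provision that can operate on its own. The provisions still in force are Paragraph 2, Paragraph 3, Paragraph 5, and Paragraph 6.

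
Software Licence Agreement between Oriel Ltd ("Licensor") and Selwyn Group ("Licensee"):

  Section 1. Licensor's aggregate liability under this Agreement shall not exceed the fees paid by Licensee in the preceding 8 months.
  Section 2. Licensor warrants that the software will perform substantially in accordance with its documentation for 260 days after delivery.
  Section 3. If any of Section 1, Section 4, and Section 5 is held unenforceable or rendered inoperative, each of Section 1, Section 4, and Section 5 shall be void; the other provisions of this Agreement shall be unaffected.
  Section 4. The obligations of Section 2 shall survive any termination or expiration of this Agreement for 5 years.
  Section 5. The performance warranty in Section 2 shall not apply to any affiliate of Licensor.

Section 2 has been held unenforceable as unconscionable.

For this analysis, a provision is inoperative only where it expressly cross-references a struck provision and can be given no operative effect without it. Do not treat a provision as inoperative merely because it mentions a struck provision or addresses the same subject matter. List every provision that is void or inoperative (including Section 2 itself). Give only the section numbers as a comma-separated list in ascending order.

Section 2 is struck. Section 4 has no operative effect of its own apart from Section 2 and is therefore inoperative. Section 5 does nothing except set the carve-out from the performance warranty by reference to Section 2; with Section 2 gone it has no independent effect and is inoperative. Section 3 declares Section 1, Section 4, and Section 5 mutually dependent; since one of them has fallen, all of them are of no effect. That brings down Section 1 as well. The remainder continues in force under Section 3. Only Section 3 remains in effect.

1, 2, 4, 5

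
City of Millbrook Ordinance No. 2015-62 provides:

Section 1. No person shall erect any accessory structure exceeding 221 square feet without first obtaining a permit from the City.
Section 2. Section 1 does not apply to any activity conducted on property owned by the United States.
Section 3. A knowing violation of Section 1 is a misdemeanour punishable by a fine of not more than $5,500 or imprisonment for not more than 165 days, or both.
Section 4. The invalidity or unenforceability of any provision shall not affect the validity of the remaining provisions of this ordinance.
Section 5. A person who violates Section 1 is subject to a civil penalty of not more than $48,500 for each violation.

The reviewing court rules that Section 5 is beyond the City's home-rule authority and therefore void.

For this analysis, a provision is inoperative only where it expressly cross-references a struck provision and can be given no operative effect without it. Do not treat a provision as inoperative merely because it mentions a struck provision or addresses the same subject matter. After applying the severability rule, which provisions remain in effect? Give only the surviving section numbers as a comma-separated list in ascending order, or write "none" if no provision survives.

1, 2, 3, 4

Section 5 is struck. No other provision's operative terms depend on Section 5. Section 4 is a severability clause and preserves every provision that can still be given independent effect. The provisions still in force are Section 1, Section 2, Section 3, and Section 4.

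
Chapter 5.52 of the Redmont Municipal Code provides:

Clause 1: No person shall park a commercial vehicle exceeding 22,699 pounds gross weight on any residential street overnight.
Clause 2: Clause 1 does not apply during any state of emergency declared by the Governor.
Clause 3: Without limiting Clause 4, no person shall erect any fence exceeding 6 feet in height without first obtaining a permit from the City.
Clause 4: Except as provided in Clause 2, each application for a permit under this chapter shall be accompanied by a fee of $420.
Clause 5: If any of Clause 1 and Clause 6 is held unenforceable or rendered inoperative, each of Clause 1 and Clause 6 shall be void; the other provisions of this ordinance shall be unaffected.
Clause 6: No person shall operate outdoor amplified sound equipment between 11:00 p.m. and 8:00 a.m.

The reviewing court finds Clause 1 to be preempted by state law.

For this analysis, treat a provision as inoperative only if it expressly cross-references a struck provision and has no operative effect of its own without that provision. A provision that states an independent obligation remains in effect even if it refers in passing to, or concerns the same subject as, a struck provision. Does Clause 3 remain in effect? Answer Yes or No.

Clause 1 is struck. Clause 2 has no operative effect of its own apart from Clause 1 and is therefore inoperative. Clause 4 mentions Clause 2 but its own obligation stands independently of Clause 2, so Clause 4 is not affected. Clause 5 declares Clause 1 and Clause 6 mutually dependent; since one of them has fallen, all of them are of no effect. That brings down Clause 6 as well. The remainder continues in force under Clause 5. The provisions still in force are Clause 3, Clause 4, and Clause 5. Clause 3 is among the surviving provisions, so the answer is yes.

Yes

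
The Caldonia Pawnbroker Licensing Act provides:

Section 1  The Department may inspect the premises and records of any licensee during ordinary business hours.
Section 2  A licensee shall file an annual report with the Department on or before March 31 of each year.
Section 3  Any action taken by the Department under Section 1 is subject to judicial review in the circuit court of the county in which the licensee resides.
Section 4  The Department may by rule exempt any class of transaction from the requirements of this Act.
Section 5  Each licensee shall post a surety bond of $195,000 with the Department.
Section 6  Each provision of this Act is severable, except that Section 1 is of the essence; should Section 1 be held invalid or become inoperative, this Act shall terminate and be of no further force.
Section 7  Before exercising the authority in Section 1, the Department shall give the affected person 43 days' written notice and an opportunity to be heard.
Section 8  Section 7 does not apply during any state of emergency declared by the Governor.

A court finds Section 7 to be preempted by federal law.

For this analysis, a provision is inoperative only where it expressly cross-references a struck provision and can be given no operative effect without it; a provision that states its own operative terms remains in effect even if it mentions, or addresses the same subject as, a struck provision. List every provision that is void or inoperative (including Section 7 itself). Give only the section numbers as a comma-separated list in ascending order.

7, 8

Section 7 is struck. Section 8 merely fixes the emergency suspension of Section 7; with Section 7 gone it has nothing to operate on and falls away. Section 6 makes Section 1 an essential term, but Section 1 is unaffected, so the severability proviso in Section 6 preserves the remaining provisions. The provisions still in force are Section 1, Section 2, Section 3, Section 4, Section 5, and Section 6.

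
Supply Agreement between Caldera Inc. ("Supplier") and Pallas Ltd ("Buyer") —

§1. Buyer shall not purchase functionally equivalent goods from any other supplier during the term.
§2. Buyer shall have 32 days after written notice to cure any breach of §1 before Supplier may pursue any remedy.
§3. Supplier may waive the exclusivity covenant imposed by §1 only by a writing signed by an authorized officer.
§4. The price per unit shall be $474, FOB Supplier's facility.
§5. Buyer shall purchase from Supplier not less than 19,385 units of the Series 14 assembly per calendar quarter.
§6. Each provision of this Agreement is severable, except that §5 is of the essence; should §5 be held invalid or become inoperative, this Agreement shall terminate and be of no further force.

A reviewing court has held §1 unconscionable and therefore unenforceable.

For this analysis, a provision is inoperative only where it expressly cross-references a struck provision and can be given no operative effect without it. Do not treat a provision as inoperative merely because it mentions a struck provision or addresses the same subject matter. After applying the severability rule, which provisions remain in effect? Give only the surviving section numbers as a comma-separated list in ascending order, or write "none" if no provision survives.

§1 is struck. §2 merely fixes the cure period for breach of §1; with §1 gone it has nothing to operate on and falls away. §3 operates only by reference to §1, so it falls with §1. §6 makes §5 an essential term, but §5 is unaffected, so the severability proviso in §6 preserves the remaining provisions. The provisions still in force are §4, §5, and §6.

4, 5, 6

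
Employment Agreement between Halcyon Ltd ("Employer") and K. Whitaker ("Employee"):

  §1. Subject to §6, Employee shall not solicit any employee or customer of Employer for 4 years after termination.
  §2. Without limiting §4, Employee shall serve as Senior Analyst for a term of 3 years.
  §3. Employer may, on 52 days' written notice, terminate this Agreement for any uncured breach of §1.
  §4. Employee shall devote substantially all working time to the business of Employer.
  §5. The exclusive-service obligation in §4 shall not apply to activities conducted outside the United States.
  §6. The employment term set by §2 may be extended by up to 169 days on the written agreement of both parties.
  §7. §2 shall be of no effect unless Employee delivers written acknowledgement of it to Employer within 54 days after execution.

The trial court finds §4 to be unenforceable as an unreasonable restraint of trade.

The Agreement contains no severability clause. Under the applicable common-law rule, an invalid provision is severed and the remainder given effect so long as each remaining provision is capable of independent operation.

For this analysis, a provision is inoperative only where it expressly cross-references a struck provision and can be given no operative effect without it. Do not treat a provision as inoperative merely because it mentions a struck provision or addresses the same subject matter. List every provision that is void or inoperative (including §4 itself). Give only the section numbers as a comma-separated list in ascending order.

4, 5

§4 is struck. §5 has no operative effect of its own apart from §4 and is therefore inoperative. §2 mentions §4 but its own obligation stands independently of §4, so §2 is not affected. With no severability clause, the stated default rule severs what cannot stand and enforces each remaining provision that can operate on its own. §1, §2, §3, §6, and §7 remain in effect.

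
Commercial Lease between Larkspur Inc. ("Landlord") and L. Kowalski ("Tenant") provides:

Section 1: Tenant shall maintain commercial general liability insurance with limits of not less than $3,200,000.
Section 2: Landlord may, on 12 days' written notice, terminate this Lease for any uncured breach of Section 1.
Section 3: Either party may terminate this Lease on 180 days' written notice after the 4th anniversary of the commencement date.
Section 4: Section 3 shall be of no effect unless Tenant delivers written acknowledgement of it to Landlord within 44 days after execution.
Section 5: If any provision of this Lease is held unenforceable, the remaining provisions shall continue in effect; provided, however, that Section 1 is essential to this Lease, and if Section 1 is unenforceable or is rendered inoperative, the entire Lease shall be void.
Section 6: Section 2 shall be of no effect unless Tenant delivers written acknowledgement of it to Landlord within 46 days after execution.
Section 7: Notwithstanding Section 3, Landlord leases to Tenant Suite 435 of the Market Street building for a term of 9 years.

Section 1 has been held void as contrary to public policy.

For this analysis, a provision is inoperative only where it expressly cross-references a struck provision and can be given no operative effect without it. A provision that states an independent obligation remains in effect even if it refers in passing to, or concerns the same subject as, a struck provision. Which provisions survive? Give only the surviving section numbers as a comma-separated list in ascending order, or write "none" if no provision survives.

Section 1 is struck. Section 2 has no operative effect of its own apart from Section 1 and is therefore inoperative. Section 6 merely fixes the acknowledgement condition for Section 2; with Section 2 gone it has nothing to operate on and falls away. Section 5 makes Section 1 an essential term, and Section 1 is the provision held invalid; under Section 5, the entire Lease is therefore void. No provision of the Lease survives.

none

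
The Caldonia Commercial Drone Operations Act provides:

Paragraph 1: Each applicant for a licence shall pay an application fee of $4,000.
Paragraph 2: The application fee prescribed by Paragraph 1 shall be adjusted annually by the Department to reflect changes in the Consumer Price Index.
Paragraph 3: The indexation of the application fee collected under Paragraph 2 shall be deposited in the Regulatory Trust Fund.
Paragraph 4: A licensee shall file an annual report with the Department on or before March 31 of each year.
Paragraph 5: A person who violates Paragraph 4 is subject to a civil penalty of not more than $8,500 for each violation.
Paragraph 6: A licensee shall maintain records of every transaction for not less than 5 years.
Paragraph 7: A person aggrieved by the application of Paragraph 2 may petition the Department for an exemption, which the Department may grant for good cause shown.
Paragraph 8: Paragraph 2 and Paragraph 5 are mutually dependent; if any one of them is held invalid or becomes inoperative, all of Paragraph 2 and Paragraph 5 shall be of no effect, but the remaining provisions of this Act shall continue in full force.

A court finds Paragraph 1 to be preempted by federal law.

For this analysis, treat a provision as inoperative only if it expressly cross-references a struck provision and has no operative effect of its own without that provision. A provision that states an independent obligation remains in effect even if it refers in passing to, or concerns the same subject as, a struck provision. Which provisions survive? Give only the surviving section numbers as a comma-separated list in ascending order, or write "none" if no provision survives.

4, 6, 8

Paragraph 1 is struck. The whole of Paragraph 2 is the indexation of the application fee, defined by reference to Paragraph 1, so Paragraph 2 cannot stand once Paragraph 1 is removed. The whole of Paragraph 3 is the disposition of the indexation of the application fee, defined by reference to Paragraph 2, so Paragraph 3 cannot stand once Paragraph 2 is removed. Paragraph 7 merely fixes the exemption procedure for Paragraph 2; with Paragraph 2 gone it has nothing to operate on and falls away. Paragraph 8 declares Paragraph 2 and Paragraph 5 mutually dependent; since one of them has fallen, all of them are of no effect. That brings down Paragraph 5 as well. The remainder continues in force under Paragraph 8. The provisions still in force are Paragraph 4, Paragraph 6, and Paragraph 8.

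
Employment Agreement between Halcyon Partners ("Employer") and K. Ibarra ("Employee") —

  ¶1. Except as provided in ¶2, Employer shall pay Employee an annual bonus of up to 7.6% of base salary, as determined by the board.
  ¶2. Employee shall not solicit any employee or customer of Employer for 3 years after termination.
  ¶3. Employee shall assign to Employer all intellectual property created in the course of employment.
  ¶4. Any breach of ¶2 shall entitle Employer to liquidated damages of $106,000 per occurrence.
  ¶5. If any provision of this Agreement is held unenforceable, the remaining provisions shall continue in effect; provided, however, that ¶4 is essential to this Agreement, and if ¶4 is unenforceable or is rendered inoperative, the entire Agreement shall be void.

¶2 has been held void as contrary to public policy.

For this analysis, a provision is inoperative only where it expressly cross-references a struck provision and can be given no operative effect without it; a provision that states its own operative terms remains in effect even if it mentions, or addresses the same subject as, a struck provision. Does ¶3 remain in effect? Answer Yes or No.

¶2 is struck. The whole of ¶4 is the liquidated-damages amount, defined by reference to ¶2, so ¶4 cannot stand once ¶2 is removed. ¶5 makes ¶4 an essential term, and ¶4 has been rendered inoperative by the cascade; under ¶5, the entire Agreement is therefore void. No provision of the Agreement survives. ¶3 is among the inoperative provisions, so the answer is no.

No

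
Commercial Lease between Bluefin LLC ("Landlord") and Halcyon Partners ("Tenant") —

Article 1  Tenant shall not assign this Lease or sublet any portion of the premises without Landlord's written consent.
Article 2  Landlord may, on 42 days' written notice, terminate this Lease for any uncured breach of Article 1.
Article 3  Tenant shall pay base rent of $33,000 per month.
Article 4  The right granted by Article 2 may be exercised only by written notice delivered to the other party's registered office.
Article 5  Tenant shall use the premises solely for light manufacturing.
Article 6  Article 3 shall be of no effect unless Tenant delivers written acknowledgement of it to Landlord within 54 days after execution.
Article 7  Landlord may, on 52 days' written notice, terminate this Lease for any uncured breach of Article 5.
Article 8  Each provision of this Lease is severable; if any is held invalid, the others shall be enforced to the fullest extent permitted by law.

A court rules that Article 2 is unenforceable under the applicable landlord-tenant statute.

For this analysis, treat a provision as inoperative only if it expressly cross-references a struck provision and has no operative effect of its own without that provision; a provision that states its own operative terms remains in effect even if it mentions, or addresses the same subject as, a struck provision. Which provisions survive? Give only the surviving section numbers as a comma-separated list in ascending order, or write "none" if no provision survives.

1, 3, 5, 6, 7, 8

Article 2 is struck. Article 4 merely fixes the notice requirement for Article 2; with Article 2 gone it has nothing to operate on and falls away. Article 8 is a severability clause and preserves every provision that can still be given independent effect. The provisions still in force are Article 1, Article 3, Article 5, Article 6, Article 7, and Article 8.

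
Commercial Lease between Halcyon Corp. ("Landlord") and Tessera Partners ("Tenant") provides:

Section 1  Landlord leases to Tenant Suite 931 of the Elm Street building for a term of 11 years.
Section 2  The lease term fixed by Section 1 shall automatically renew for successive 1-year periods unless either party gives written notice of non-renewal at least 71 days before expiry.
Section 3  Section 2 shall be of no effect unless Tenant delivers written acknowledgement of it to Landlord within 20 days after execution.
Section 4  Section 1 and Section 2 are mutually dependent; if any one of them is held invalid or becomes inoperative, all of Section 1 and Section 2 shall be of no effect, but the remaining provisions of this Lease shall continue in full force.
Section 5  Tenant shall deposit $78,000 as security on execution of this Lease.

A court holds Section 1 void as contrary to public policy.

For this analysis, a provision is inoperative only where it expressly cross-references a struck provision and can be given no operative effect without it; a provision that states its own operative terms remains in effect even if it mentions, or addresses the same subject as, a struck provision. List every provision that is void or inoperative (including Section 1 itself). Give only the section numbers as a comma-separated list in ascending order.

Section 1 is struck. The whole of Section 2 is the renewal of the lease term, defined by reference to Section 1, so Section 2 cannot stand once Section 1 is removed. The only function of Section 3 is the acknowledgement condition for Section 2, so it cannot stand once Section 2 is removed. Section 4 declares Section 1 and Section 2 mutually dependent; since one of them has fallen, all of them are of no effect. The remainder continues in force under Section 4. Section 4 and Section 5 remain in effect.

1, 2, 3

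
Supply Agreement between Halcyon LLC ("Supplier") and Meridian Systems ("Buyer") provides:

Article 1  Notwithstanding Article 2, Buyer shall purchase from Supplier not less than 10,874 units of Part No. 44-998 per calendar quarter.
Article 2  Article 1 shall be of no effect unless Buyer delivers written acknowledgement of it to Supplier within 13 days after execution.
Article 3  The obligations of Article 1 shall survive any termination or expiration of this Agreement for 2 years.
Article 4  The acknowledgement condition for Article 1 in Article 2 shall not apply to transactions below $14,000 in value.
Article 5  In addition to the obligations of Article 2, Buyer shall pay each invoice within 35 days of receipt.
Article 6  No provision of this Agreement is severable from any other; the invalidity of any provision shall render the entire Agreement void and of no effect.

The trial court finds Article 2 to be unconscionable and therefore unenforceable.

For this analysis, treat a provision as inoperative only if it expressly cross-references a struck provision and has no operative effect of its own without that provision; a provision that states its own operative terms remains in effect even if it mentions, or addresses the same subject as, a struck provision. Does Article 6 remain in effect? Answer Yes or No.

Article 2 is struck. Article 4 does nothing except set the carve-out from the acknowledgement condition for Article 1 by reference to Article 2; with Article 2 gone it has no independent effect and is inoperative. Article 6 provides that the Agreement is not severable, so the invalidity of any one provision voids the entire Agreement. No provision of the Agreement survives. Article 6 is among the inoperative provisions, so the answer is no.

No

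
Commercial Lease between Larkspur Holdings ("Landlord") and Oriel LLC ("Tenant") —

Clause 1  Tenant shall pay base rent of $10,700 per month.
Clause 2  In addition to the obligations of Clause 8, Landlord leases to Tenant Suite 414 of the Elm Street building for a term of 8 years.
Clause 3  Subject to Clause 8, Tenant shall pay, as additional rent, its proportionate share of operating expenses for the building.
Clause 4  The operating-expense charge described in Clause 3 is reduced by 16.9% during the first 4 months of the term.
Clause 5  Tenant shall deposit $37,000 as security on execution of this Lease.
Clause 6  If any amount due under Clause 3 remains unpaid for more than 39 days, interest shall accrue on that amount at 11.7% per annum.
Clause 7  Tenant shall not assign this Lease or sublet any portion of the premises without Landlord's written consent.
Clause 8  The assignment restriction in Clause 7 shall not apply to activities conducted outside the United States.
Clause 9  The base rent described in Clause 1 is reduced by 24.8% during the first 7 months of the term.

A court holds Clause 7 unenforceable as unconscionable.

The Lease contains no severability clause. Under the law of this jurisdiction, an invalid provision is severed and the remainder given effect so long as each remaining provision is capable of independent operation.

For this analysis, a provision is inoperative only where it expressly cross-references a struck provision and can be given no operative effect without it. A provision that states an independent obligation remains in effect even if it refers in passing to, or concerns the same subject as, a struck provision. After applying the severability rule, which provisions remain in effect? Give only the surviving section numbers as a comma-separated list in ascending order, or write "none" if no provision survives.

1, 2, 3, 4, 5, 6, 9

Clause 7 is struck. Clause 8 does nothing except set the carve-out from the assignment restriction by reference to Clause 7; with Clause 7 gone it has no independent effect and is inoperative. Although Clause 3 refers to Clause 8, its operative terms do not depend on Clause 8, so it remains in effect. Although Clause 2 refers to Clause 8, its operative terms do not depend on Clause 8, so it remains in effect. With no severability clause, the stated default rule severs what cannot stand and enforces each remaining provision that can operate on its own. That leaves Clause 1, Clause 2, Clause 3, Clause 4, Clause 5, Clause 6, and Clause 9 in effect.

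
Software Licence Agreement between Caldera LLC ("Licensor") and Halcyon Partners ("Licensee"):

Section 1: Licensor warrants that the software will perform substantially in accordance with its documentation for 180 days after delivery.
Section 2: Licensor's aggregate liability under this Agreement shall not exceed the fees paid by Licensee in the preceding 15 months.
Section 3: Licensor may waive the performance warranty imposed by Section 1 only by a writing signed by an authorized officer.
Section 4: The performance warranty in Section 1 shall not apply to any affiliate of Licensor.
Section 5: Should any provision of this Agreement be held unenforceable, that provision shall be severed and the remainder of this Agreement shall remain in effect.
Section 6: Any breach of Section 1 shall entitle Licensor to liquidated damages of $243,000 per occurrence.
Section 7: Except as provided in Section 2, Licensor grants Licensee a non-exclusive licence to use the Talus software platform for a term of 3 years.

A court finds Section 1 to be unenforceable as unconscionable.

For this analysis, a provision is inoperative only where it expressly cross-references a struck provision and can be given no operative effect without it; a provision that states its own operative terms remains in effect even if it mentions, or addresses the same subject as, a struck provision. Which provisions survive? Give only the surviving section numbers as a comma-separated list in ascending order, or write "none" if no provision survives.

Section 1 is struck. The only function of Section 3 is the waiver condition for Section 1, so it cannot stand once Section 1 is removed. The whole of Section 4 is the carve-out from the performance warranty, defined by reference to Section 1, so Section 4 cannot stand once Section 1 is removed. Section 6 does nothing except set the liquidated-damages amount by reference to Section 1; with Section 1 gone it has no independent effect and is inoperative. Under the severability clause in Section 5, the remaining provisions continue in force. The provisions still in force are Section 2, Section 5, and Section 7.

2, 5, 7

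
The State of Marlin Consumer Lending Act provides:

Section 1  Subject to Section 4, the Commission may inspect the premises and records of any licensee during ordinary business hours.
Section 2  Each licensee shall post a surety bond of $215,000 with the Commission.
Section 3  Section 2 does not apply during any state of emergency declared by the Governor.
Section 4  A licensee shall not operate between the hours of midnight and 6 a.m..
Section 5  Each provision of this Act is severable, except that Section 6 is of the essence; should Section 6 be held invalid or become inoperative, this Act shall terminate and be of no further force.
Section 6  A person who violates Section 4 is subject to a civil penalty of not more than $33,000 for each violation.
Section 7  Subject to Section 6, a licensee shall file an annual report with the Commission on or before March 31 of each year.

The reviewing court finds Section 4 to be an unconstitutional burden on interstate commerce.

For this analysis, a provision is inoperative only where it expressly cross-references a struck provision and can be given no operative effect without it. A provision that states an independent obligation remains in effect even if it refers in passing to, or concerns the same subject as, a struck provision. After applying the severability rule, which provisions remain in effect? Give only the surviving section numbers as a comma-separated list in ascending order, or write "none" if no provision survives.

Section 4 is struck. The only function of Section 6 is the civil penalty for violating Section 4, so it cannot stand once Section 4 is removed. Section 5 makes Section 6 an essential term, and Section 6 has been rendered inoperative by the cascade; under Section 5, the entire Act is therefore void. No provision of the Act survives.

none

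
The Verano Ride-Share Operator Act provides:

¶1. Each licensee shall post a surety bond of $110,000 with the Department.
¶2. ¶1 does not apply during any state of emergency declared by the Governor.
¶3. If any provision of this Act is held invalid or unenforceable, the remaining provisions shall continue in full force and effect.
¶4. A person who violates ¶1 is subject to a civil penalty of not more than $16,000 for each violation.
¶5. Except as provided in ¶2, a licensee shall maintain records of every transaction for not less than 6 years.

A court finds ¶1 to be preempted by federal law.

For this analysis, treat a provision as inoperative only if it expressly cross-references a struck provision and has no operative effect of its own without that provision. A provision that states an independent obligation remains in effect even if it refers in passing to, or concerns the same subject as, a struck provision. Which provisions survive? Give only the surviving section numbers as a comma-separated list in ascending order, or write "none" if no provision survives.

¶1 is struck. ¶2 merely fixes the emergency suspension of ¶1; with ¶1 gone it has nothing to operate on and falls away. ¶4 merely fixes the civil penalty for violating ¶1; with ¶1 gone it has nothing to operate on and falls away. Although ¶5 refers to ¶2, its operative terms do not depend on ¶2, so it remains in effect. ¶3 is a severability clause and preserves every provision that can still be given independent effect. The provisions still in force are ¶3 and ¶5.

3, 5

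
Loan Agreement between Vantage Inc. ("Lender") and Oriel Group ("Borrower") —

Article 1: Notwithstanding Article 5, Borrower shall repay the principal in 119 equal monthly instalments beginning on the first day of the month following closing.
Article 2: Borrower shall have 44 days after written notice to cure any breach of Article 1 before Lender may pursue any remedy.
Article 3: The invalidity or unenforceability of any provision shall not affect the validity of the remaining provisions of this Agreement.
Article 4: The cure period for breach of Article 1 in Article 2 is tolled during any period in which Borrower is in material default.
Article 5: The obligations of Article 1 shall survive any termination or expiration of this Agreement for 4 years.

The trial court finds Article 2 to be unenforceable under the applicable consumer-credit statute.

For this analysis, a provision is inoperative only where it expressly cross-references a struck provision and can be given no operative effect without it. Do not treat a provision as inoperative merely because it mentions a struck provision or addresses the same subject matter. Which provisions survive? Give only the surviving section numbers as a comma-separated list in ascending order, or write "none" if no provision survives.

1, 3, 5

Article 2 is struck. The whole of Article 4 is the tolling of the cure period for breach of Article 1, defined by reference to Article 2, so Article 4 cannot stand once Article 2 is removed. Article 3 is a severability clause and preserves every provision that can still be given independent effect. That leaves Article 1, Article 3, and Article 5 in effect.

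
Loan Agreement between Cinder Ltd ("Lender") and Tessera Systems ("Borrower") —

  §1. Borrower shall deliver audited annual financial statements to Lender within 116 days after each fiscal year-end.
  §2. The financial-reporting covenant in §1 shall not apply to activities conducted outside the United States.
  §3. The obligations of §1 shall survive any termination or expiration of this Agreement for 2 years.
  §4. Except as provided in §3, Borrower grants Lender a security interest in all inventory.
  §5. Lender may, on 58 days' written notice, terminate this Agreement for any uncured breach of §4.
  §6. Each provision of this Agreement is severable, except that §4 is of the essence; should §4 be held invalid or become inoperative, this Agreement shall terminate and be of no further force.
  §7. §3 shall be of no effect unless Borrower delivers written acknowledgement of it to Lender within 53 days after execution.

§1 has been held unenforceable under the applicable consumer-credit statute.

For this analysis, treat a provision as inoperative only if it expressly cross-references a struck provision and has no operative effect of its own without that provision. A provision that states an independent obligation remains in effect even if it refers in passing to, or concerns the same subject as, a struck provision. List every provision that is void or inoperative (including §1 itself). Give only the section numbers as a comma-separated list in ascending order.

§1 is struck. The whole of §2 is the carve-out from the financial-reporting covenant, defined by reference to §1, so §2 cannot stand once §1 is removed. §3 merely fixes the survival period for §1; with §1 gone it has nothing to operate on and falls away. §7 operates only by reference to §3, so it falls with §3. Although §4 refers to §3, its operative terms do not depend on §3, so it remains in effect. §6 makes §4 an essential term, but §4 is unaffected, so the severability proviso in §6 preserves the remaining provisions. That leaves §4, §5, and §6 in effect.

1, 2, 3, 7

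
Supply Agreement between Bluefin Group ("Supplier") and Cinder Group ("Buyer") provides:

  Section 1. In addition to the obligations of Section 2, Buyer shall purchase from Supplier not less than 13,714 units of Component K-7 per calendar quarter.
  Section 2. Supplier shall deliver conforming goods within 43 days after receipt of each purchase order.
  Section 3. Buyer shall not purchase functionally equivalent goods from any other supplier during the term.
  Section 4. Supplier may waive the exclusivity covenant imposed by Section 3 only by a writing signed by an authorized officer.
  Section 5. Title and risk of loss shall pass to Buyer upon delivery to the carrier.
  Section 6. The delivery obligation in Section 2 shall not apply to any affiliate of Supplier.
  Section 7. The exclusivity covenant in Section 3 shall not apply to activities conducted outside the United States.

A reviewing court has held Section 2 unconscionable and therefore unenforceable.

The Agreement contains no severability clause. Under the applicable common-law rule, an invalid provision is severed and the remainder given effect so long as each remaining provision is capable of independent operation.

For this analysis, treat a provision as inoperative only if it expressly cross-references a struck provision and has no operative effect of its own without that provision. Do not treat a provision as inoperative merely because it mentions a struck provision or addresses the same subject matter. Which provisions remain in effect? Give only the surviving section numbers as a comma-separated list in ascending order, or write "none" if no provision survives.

Section 2 is struck. The whole of Section 6 is the carve-out from the delivery obligation, defined by reference to Section 2, so Section 6 cannot stand once Section 2 is removed. Section 1 mentions Section 2 but its own obligation stands independently of Section 2, so Section 1 is not affected. Under the stated default rule, only provisions that cannot operate independently fall away; the rest are enforced. Section 1, Section 3, Section 4, Section 5, and Section 7 remain in effect.

1, 3, 4, 5, 7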